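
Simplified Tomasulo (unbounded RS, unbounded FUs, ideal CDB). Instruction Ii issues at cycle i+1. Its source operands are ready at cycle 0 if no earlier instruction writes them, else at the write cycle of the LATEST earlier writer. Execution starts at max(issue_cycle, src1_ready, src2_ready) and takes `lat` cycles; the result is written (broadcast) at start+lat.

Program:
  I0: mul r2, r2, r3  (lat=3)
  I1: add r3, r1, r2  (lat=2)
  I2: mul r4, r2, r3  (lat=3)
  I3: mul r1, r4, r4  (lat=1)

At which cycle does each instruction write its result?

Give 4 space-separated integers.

Answer: 4 6 9 10

Derivation:
I0 mul r2: issue@1 deps=(None,None) exec_start@1 write@4
I1 add r3: issue@2 deps=(None,0) exec_start@4 write@6
I2 mul r4: issue@3 deps=(0,1) exec_start@6 write@9
I3 mul r1: issue@4 deps=(2,2) exec_start@9 write@10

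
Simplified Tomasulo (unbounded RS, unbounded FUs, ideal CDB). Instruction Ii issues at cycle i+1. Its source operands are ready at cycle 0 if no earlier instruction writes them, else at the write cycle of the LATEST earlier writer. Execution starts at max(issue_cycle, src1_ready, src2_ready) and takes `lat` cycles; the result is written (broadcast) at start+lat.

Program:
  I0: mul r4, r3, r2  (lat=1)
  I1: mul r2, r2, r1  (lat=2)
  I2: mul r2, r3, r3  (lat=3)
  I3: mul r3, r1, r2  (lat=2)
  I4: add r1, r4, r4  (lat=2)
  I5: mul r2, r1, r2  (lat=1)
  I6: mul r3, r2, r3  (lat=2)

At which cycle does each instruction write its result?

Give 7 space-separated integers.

I0 mul r4: issue@1 deps=(None,None) exec_start@1 write@2
I1 mul r2: issue@2 deps=(None,None) exec_start@2 write@4
I2 mul r2: issue@3 deps=(None,None) exec_start@3 write@6
I3 mul r3: issue@4 deps=(None,2) exec_start@6 write@8
I4 add r1: issue@5 deps=(0,0) exec_start@5 write@7
I5 mul r2: issue@6 deps=(4,2) exec_start@7 write@8
I6 mul r3: issue@7 deps=(5,3) exec_start@8 write@10

Answer: 2 4 6 8 7 8 10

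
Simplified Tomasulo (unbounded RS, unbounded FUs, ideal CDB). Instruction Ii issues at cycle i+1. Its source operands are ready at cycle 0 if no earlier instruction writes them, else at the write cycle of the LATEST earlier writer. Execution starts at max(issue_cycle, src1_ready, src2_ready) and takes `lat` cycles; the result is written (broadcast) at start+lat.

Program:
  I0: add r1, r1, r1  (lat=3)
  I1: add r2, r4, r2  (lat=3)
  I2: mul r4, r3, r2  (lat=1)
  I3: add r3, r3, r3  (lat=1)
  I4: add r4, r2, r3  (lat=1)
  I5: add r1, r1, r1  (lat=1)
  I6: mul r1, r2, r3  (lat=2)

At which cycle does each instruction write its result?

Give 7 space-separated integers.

I0 add r1: issue@1 deps=(None,None) exec_start@1 write@4
I1 add r2: issue@2 deps=(None,None) exec_start@2 write@5
I2 mul r4: issue@3 deps=(None,1) exec_start@5 write@6
I3 add r3: issue@4 deps=(None,None) exec_start@4 write@5
I4 add r4: issue@5 deps=(1,3) exec_start@5 write@6
I5 add r1: issue@6 deps=(0,0) exec_start@6 write@7
I6 mul r1: issue@7 deps=(1,3) exec_start@7 write@9

Answer: 4 5 6 5 6 7 9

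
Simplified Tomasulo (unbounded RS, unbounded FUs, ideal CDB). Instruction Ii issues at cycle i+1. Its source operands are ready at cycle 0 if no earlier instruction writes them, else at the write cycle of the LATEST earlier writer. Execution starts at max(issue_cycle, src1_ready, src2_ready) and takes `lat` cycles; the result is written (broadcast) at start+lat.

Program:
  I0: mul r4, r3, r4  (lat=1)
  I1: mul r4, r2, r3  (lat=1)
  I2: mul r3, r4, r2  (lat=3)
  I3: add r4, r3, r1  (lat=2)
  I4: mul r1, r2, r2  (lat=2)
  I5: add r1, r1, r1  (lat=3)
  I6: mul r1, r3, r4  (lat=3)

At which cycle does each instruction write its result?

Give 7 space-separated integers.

Answer: 2 3 6 8 7 10 11

Derivation:
I0 mul r4: issue@1 deps=(None,None) exec_start@1 write@2
I1 mul r4: issue@2 deps=(None,None) exec_start@2 write@3
I2 mul r3: issue@3 deps=(1,None) exec_start@3 write@6
I3 add r4: issue@4 deps=(2,None) exec_start@6 write@8
I4 mul r1: issue@5 deps=(None,None) exec_start@5 write@7
I5 add r1: issue@6 deps=(4,4) exec_start@7 write@10
I6 mul r1: issue@7 deps=(2,3) exec_start@8 write@11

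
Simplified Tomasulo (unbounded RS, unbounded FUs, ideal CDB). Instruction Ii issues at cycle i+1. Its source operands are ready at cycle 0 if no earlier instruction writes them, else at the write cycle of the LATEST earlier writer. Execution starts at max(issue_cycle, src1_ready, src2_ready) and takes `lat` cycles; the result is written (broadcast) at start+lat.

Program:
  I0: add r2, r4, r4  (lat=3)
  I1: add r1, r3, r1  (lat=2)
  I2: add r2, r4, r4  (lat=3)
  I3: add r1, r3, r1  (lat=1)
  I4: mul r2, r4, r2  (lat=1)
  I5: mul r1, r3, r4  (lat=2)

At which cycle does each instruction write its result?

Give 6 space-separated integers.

I0 add r2: issue@1 deps=(None,None) exec_start@1 write@4
I1 add r1: issue@2 deps=(None,None) exec_start@2 write@4
I2 add r2: issue@3 deps=(None,None) exec_start@3 write@6
I3 add r1: issue@4 deps=(None,1) exec_start@4 write@5
I4 mul r2: issue@5 deps=(None,2) exec_start@6 write@7
I5 mul r1: issue@6 deps=(None,None) exec_start@6 write@8

Answer: 4 4 6 5 7 8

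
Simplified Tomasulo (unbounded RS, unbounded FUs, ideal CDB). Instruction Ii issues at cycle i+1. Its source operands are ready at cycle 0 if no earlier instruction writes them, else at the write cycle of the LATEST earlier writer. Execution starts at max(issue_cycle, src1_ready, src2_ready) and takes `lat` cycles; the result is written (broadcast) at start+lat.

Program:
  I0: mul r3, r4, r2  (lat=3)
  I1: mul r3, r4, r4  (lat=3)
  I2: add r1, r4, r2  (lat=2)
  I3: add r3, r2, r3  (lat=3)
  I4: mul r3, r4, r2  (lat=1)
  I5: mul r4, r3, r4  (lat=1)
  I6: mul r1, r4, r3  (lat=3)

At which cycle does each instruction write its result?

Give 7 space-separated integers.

I0 mul r3: issue@1 deps=(None,None) exec_start@1 write@4
I1 mul r3: issue@2 deps=(None,None) exec_start@2 write@5
I2 add r1: issue@3 deps=(None,None) exec_start@3 write@5
I3 add r3: issue@4 deps=(None,1) exec_start@5 write@8
I4 mul r3: issue@5 deps=(None,None) exec_start@5 write@6
I5 mul r4: issue@6 deps=(4,None) exec_start@6 write@7
I6 mul r1: issue@7 deps=(5,4) exec_start@7 write@10

Answer: 4 5 5 8 6 7 10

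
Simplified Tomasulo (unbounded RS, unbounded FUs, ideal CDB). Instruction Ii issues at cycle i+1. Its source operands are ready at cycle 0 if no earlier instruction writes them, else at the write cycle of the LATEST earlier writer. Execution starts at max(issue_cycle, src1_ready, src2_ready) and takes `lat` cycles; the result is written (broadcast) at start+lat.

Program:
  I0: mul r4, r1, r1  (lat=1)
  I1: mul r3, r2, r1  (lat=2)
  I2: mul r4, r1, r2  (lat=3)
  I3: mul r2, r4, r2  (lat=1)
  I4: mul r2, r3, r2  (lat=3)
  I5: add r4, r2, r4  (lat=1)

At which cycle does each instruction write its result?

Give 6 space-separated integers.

I0 mul r4: issue@1 deps=(None,None) exec_start@1 write@2
I1 mul r3: issue@2 deps=(None,None) exec_start@2 write@4
I2 mul r4: issue@3 deps=(None,None) exec_start@3 write@6
I3 mul r2: issue@4 deps=(2,None) exec_start@6 write@7
I4 mul r2: issue@5 deps=(1,3) exec_start@7 write@10
I5 add r4: issue@6 deps=(4,2) exec_start@10 write@11

Answer: 2 4 6 7 10 11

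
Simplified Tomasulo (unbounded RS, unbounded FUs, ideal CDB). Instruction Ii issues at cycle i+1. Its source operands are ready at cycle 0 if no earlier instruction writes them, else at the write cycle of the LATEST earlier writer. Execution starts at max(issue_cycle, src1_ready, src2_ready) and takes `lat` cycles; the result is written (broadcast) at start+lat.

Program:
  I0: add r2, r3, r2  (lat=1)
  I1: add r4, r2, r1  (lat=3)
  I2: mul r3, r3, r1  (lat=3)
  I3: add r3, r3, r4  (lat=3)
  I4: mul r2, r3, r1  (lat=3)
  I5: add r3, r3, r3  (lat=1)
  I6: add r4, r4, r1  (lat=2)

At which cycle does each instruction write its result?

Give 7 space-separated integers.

Answer: 2 5 6 9 12 10 9

Derivation:
I0 add r2: issue@1 deps=(None,None) exec_start@1 write@2
I1 add r4: issue@2 deps=(0,None) exec_start@2 write@5
I2 mul r3: issue@3 deps=(None,None) exec_start@3 write@6
I3 add r3: issue@4 deps=(2,1) exec_start@6 write@9
I4 mul r2: issue@5 deps=(3,None) exec_start@9 write@12
I5 add r3: issue@6 deps=(3,3) exec_start@9 write@10
I6 add r4: issue@7 deps=(1,None) exec_start@7 write@9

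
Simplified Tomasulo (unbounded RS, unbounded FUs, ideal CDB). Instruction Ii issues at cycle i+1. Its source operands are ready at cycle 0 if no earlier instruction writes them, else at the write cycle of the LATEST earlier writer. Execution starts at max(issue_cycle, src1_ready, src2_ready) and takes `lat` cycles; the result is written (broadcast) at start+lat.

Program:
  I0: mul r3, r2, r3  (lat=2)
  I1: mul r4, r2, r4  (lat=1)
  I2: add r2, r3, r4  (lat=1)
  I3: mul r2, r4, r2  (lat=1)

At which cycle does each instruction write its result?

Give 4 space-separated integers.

Answer: 3 3 4 5

Derivation:
I0 mul r3: issue@1 deps=(None,None) exec_start@1 write@3
I1 mul r4: issue@2 deps=(None,None) exec_start@2 write@3
I2 add r2: issue@3 deps=(0,1) exec_start@3 write@4
I3 mul r2: issue@4 deps=(1,2) exec_start@4 write@5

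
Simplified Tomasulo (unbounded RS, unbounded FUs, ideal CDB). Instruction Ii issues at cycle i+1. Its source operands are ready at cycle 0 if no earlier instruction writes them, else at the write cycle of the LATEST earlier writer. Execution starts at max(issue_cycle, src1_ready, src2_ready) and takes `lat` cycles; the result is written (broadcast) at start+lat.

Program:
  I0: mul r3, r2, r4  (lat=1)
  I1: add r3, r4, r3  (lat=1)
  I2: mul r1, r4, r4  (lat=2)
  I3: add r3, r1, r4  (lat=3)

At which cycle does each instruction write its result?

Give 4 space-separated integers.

Answer: 2 3 5 8

Derivation:
I0 mul r3: issue@1 deps=(None,None) exec_start@1 write@2
I1 add r3: issue@2 deps=(None,0) exec_start@2 write@3
I2 mul r1: issue@3 deps=(None,None) exec_start@3 write@5
I3 add r3: issue@4 deps=(2,None) exec_start@5 write@8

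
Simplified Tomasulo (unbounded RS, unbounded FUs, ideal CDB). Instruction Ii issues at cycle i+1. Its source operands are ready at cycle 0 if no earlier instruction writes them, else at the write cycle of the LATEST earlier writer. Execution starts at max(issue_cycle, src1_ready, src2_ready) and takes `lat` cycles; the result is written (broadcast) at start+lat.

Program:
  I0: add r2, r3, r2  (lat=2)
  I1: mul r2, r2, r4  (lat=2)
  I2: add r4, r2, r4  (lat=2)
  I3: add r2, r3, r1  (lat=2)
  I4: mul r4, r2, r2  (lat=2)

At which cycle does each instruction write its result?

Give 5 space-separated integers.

I0 add r2: issue@1 deps=(None,None) exec_start@1 write@3
I1 mul r2: issue@2 deps=(0,None) exec_start@3 write@5
I2 add r4: issue@3 deps=(1,None) exec_start@5 write@7
I3 add r2: issue@4 deps=(None,None) exec_start@4 write@6
I4 mul r4: issue@5 deps=(3,3) exec_start@6 write@8

Answer: 3 5 7 6 8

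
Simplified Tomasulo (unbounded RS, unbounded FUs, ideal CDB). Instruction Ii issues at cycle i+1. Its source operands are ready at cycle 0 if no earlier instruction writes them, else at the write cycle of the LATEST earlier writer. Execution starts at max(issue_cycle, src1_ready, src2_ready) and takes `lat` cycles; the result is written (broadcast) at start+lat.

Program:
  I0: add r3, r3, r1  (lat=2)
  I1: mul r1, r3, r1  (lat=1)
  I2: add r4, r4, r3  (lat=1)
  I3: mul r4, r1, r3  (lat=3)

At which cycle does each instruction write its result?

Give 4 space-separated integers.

I0 add r3: issue@1 deps=(None,None) exec_start@1 write@3
I1 mul r1: issue@2 deps=(0,None) exec_start@3 write@4
I2 add r4: issue@3 deps=(None,0) exec_start@3 write@4
I3 mul r4: issue@4 deps=(1,0) exec_start@4 write@7

Answer: 3 4 4 7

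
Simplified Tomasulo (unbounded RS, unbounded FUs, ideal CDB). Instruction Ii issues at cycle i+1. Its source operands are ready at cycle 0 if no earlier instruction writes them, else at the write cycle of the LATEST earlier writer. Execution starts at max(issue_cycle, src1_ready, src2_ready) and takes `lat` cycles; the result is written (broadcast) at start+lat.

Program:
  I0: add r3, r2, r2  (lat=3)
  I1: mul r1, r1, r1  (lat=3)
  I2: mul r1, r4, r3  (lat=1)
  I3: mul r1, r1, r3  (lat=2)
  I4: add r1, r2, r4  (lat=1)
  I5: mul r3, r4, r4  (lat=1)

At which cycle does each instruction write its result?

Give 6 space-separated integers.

Answer: 4 5 5 7 6 7

Derivation:
I0 add r3: issue@1 deps=(None,None) exec_start@1 write@4
I1 mul r1: issue@2 deps=(None,None) exec_start@2 write@5
I2 mul r1: issue@3 deps=(None,0) exec_start@4 write@5
I3 mul r1: issue@4 deps=(2,0) exec_start@5 write@7
I4 add r1: issue@5 deps=(None,None) exec_start@5 write@6
I5 mul r3: issue@6 deps=(None,None) exec_start@6 write@7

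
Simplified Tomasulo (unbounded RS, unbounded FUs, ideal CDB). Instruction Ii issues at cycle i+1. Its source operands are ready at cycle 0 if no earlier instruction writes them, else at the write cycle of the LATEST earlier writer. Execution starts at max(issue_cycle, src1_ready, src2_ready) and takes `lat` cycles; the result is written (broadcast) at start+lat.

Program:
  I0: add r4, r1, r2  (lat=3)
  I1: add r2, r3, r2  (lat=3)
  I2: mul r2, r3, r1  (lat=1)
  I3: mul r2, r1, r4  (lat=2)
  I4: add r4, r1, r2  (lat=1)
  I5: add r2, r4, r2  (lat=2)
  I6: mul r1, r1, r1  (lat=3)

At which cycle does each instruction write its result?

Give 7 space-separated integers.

Answer: 4 5 4 6 7 9 10

Derivation:
I0 add r4: issue@1 deps=(None,None) exec_start@1 write@4
I1 add r2: issue@2 deps=(None,None) exec_start@2 write@5
I2 mul r2: issue@3 deps=(None,None) exec_start@3 write@4
I3 mul r2: issue@4 deps=(None,0) exec_start@4 write@6
I4 add r4: issue@5 deps=(None,3) exec_start@6 write@7
I5 add r2: issue@6 deps=(4,3) exec_start@7 write@9
I6 mul r1: issue@7 deps=(None,None) exec_start@7 write@10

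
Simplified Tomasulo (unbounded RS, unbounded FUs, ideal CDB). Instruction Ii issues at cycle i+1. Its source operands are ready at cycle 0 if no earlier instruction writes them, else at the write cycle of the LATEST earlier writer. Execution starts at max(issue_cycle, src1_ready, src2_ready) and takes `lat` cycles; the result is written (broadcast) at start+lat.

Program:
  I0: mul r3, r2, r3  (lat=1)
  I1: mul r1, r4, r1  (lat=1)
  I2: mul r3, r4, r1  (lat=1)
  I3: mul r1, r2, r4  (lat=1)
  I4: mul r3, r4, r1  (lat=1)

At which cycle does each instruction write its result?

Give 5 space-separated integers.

Answer: 2 3 4 5 6

Derivation:
I0 mul r3: issue@1 deps=(None,None) exec_start@1 write@2
I1 mul r1: issue@2 deps=(None,None) exec_start@2 write@3
I2 mul r3: issue@3 deps=(None,1) exec_start@3 write@4
I3 mul r1: issue@4 deps=(None,None) exec_start@4 write@5
I4 mul r3: issue@5 deps=(None,3) exec_start@5 write@6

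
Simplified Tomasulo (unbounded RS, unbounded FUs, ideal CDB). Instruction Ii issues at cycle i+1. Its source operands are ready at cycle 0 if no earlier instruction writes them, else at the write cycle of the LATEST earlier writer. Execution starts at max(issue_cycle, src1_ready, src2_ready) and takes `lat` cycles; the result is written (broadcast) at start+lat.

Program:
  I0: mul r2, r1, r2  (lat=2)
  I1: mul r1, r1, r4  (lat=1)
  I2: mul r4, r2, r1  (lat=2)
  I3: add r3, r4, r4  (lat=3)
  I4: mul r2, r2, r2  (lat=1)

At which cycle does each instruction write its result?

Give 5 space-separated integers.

I0 mul r2: issue@1 deps=(None,None) exec_start@1 write@3
I1 mul r1: issue@2 deps=(None,None) exec_start@2 write@3
I2 mul r4: issue@3 deps=(0,1) exec_start@3 write@5
I3 add r3: issue@4 deps=(2,2) exec_start@5 write@8
I4 mul r2: issue@5 deps=(0,0) exec_start@5 write@6

Answer: 3 3 5 8 6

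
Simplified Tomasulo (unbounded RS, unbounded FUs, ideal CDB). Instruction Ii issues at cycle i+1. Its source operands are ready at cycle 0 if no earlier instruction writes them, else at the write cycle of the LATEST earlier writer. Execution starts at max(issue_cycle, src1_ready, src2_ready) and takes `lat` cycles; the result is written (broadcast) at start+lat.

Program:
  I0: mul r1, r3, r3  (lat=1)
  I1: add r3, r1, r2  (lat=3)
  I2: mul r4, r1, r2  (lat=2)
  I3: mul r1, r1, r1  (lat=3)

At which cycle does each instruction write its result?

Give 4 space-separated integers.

I0 mul r1: issue@1 deps=(None,None) exec_start@1 write@2
I1 add r3: issue@2 deps=(0,None) exec_start@2 write@5
I2 mul r4: issue@3 deps=(0,None) exec_start@3 write@5
I3 mul r1: issue@4 deps=(0,0) exec_start@4 write@7

Answer: 2 5 5 7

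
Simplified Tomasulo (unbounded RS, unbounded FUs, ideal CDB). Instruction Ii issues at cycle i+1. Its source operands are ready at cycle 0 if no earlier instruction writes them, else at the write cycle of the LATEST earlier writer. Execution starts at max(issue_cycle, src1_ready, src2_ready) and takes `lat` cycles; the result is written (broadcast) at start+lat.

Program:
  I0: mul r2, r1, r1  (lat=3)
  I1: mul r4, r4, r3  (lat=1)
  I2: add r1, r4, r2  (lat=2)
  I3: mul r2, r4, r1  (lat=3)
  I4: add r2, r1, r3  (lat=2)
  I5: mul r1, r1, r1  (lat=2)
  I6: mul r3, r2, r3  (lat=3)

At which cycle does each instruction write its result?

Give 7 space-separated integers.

Answer: 4 3 6 9 8 8 11

Derivation:
I0 mul r2: issue@1 deps=(None,None) exec_start@1 write@4
I1 mul r4: issue@2 deps=(None,None) exec_start@2 write@3
I2 add r1: issue@3 deps=(1,0) exec_start@4 write@6
I3 mul r2: issue@4 deps=(1,2) exec_start@6 write@9
I4 add r2: issue@5 deps=(2,None) exec_start@6 write@8
I5 mul r1: issue@6 deps=(2,2) exec_start@6 write@8
I6 mul r3: issue@7 deps=(4,None) exec_start@8 write@11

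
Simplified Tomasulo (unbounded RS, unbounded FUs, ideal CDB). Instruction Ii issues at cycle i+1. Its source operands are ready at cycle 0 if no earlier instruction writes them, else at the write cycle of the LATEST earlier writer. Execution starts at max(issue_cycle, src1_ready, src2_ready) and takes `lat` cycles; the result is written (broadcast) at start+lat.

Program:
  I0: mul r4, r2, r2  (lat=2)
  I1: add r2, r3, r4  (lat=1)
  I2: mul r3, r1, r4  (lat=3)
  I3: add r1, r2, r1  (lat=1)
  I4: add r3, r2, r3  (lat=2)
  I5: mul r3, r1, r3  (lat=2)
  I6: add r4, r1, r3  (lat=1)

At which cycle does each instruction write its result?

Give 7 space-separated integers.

Answer: 3 4 6 5 8 10 11

Derivation:
I0 mul r4: issue@1 deps=(None,None) exec_start@1 write@3
I1 add r2: issue@2 deps=(None,0) exec_start@3 write@4
I2 mul r3: issue@3 deps=(None,0) exec_start@3 write@6
I3 add r1: issue@4 deps=(1,None) exec_start@4 write@5
I4 add r3: issue@5 deps=(1,2) exec_start@6 write@8
I5 mul r3: issue@6 deps=(3,4) exec_start@8 write@10
I6 add r4: issue@7 deps=(3,5) exec_start@10 write@11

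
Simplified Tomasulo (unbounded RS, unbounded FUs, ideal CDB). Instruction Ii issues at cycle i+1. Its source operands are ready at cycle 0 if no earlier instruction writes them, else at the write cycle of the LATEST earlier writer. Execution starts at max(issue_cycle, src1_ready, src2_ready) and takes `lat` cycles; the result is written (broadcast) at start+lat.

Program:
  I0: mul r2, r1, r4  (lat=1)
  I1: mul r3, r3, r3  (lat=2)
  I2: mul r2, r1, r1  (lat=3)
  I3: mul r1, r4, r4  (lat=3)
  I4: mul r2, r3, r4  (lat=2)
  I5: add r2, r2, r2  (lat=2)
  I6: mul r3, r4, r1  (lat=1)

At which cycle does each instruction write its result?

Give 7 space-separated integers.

Answer: 2 4 6 7 7 9 8

Derivation:
I0 mul r2: issue@1 deps=(None,None) exec_start@1 write@2
I1 mul r3: issue@2 deps=(None,None) exec_start@2 write@4
I2 mul r2: issue@3 deps=(None,None) exec_start@3 write@6
I3 mul r1: issue@4 deps=(None,None) exec_start@4 write@7
I4 mul r2: issue@5 deps=(1,None) exec_start@5 write@7
I5 add r2: issue@6 deps=(4,4) exec_start@7 write@9
I6 mul r3: issue@7 deps=(None,3) exec_start@7 write@8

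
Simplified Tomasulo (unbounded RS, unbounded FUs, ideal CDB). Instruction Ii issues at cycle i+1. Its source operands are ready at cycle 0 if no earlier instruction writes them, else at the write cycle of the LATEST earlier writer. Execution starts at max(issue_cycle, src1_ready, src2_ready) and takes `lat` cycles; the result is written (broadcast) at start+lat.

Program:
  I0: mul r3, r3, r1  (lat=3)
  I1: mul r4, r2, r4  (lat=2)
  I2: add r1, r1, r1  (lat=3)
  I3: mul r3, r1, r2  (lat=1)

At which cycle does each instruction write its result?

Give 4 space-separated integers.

I0 mul r3: issue@1 deps=(None,None) exec_start@1 write@4
I1 mul r4: issue@2 deps=(None,None) exec_start@2 write@4
I2 add r1: issue@3 deps=(None,None) exec_start@3 write@6
I3 mul r3: issue@4 deps=(2,None) exec_start@6 write@7

Answer: 4 4 6 7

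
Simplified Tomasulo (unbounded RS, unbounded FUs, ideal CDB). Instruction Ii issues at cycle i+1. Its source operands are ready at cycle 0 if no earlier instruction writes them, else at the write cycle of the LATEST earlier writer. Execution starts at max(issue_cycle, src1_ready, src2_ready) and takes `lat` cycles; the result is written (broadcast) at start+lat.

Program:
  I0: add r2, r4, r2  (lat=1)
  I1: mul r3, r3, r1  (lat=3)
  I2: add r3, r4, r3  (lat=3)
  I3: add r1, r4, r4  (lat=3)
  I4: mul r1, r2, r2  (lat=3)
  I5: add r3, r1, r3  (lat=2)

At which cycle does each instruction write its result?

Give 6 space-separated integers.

I0 add r2: issue@1 deps=(None,None) exec_start@1 write@2
I1 mul r3: issue@2 deps=(None,None) exec_start@2 write@5
I2 add r3: issue@3 deps=(None,1) exec_start@5 write@8
I3 add r1: issue@4 deps=(None,None) exec_start@4 write@7
I4 mul r1: issue@5 deps=(0,0) exec_start@5 write@8
I5 add r3: issue@6 deps=(4,2) exec_start@8 write@10

Answer: 2 5 8 7 8 10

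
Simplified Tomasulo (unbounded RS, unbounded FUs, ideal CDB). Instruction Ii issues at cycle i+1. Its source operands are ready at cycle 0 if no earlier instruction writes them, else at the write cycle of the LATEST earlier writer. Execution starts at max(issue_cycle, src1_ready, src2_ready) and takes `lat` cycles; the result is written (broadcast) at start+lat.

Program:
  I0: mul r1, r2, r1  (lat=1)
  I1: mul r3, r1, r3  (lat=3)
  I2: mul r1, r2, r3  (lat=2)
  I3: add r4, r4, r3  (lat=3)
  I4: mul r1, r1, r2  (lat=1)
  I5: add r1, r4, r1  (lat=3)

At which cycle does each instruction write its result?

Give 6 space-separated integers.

I0 mul r1: issue@1 deps=(None,None) exec_start@1 write@2
I1 mul r3: issue@2 deps=(0,None) exec_start@2 write@5
I2 mul r1: issue@3 deps=(None,1) exec_start@5 write@7
I3 add r4: issue@4 deps=(None,1) exec_start@5 write@8
I4 mul r1: issue@5 deps=(2,None) exec_start@7 write@8
I5 add r1: issue@6 deps=(3,4) exec_start@8 write@11

Answer: 2 5 7 8 8 11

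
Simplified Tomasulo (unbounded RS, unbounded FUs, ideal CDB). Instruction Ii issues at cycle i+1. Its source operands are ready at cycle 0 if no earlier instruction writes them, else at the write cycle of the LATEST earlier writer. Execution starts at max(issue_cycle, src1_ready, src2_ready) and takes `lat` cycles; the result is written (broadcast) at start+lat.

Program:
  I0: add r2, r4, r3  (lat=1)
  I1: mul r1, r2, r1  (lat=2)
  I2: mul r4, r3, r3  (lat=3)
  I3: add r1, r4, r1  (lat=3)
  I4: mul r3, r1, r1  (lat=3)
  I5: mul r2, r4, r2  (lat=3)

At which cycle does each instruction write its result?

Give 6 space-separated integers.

Answer: 2 4 6 9 12 9

Derivation:
I0 add r2: issue@1 deps=(None,None) exec_start@1 write@2
I1 mul r1: issue@2 deps=(0,None) exec_start@2 write@4
I2 mul r4: issue@3 deps=(None,None) exec_start@3 write@6
I3 add r1: issue@4 deps=(2,1) exec_start@6 write@9
I4 mul r3: issue@5 deps=(3,3) exec_start@9 write@12
I5 mul r2: issue@6 deps=(2,0) exec_start@6 write@9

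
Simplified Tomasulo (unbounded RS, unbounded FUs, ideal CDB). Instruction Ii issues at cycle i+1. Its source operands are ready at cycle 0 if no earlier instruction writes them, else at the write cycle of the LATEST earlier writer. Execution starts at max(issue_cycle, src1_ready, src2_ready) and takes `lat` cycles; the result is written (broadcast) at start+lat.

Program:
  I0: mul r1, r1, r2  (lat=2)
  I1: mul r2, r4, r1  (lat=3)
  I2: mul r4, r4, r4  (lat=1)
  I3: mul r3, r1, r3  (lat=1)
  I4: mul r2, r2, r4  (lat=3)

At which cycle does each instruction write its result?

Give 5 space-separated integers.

I0 mul r1: issue@1 deps=(None,None) exec_start@1 write@3
I1 mul r2: issue@2 deps=(None,0) exec_start@3 write@6
I2 mul r4: issue@3 deps=(None,None) exec_start@3 write@4
I3 mul r3: issue@4 deps=(0,None) exec_start@4 write@5
I4 mul r2: issue@5 deps=(1,2) exec_start@6 write@9

Answer: 3 6 4 5 9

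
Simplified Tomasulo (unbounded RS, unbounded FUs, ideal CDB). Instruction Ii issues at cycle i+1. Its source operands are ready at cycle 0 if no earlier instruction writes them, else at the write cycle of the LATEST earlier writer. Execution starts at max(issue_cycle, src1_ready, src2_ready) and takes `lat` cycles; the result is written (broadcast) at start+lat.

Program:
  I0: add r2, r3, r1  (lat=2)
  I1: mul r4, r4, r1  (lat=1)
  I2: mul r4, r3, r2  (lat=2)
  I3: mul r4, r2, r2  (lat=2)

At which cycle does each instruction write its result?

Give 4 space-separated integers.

I0 add r2: issue@1 deps=(None,None) exec_start@1 write@3
I1 mul r4: issue@2 deps=(None,None) exec_start@2 write@3
I2 mul r4: issue@3 deps=(None,0) exec_start@3 write@5
I3 mul r4: issue@4 deps=(0,0) exec_start@4 write@6

Answer: 3 3 5 6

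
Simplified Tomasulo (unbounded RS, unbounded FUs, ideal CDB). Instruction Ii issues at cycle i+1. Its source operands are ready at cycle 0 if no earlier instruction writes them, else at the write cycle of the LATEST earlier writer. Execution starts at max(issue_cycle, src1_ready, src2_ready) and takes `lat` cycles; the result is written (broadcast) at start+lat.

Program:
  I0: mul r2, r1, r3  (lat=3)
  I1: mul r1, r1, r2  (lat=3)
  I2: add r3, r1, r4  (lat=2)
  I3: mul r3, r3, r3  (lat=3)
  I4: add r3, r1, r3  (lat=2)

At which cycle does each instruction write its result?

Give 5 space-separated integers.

Answer: 4 7 9 12 14

Derivation:
I0 mul r2: issue@1 deps=(None,None) exec_start@1 write@4
I1 mul r1: issue@2 deps=(None,0) exec_start@4 write@7
I2 add r3: issue@3 deps=(1,None) exec_start@7 write@9
I3 mul r3: issue@4 deps=(2,2) exec_start@9 write@12
I4 add r3: issue@5 deps=(1,3) exec_start@12 write@14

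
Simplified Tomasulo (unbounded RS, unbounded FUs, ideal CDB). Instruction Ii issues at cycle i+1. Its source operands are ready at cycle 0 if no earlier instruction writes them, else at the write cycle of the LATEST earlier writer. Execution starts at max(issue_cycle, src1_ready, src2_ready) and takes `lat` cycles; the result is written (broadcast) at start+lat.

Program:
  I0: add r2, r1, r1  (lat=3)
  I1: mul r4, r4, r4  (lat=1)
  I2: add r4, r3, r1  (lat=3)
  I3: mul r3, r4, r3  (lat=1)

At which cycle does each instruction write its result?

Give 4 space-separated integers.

I0 add r2: issue@1 deps=(None,None) exec_start@1 write@4
I1 mul r4: issue@2 deps=(None,None) exec_start@2 write@3
I2 add r4: issue@3 deps=(None,None) exec_start@3 write@6
I3 mul r3: issue@4 deps=(2,None) exec_start@6 write@7

Answer: 4 3 6 7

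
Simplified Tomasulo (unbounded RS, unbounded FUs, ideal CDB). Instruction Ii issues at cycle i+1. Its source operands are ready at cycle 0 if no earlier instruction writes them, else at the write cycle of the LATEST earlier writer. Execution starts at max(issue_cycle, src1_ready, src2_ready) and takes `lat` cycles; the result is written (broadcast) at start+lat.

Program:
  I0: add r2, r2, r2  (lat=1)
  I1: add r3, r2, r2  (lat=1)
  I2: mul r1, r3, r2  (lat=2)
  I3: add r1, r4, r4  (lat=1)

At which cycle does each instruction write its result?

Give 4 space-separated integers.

I0 add r2: issue@1 deps=(None,None) exec_start@1 write@2
I1 add r3: issue@2 deps=(0,0) exec_start@2 write@3
I2 mul r1: issue@3 deps=(1,0) exec_start@3 write@5
I3 add r1: issue@4 deps=(None,None) exec_start@4 write@5

Answer: 2 3 5 5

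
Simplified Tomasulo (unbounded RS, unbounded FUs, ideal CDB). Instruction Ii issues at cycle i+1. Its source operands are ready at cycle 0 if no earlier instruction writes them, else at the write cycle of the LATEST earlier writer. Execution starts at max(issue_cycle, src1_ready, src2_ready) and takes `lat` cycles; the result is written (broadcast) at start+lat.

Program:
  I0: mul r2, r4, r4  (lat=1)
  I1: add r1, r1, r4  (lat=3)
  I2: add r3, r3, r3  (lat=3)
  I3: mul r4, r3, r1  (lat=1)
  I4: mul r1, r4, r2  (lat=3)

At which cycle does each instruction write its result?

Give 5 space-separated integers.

I0 mul r2: issue@1 deps=(None,None) exec_start@1 write@2
I1 add r1: issue@2 deps=(None,None) exec_start@2 write@5
I2 add r3: issue@3 deps=(None,None) exec_start@3 write@6
I3 mul r4: issue@4 deps=(2,1) exec_start@6 write@7
I4 mul r1: issue@5 deps=(3,0) exec_start@7 write@10

Answer: 2 5 6 7 10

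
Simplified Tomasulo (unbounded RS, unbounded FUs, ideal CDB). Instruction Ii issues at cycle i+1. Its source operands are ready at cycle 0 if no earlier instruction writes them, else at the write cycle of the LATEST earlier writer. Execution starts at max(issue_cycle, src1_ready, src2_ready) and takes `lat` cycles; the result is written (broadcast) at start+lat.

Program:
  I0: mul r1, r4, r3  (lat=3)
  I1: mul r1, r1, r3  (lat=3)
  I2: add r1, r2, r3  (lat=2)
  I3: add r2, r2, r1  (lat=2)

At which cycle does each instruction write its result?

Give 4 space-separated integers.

I0 mul r1: issue@1 deps=(None,None) exec_start@1 write@4
I1 mul r1: issue@2 deps=(0,None) exec_start@4 write@7
I2 add r1: issue@3 deps=(None,None) exec_start@3 write@5
I3 add r2: issue@4 deps=(None,2) exec_start@5 write@7

Answer: 4 7 5 7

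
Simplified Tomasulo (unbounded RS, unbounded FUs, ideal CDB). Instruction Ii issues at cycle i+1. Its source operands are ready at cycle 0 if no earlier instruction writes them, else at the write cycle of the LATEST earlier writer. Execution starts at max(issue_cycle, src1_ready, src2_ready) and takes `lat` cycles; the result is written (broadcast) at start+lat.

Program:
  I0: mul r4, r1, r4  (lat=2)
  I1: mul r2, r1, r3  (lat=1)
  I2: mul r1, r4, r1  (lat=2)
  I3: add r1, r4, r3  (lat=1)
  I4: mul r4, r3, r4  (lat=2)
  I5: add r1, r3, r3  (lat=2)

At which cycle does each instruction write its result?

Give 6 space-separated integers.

Answer: 3 3 5 5 7 8

Derivation:
I0 mul r4: issue@1 deps=(None,None) exec_start@1 write@3
I1 mul r2: issue@2 deps=(None,None) exec_start@2 write@3
I2 mul r1: issue@3 deps=(0,None) exec_start@3 write@5
I3 add r1: issue@4 deps=(0,None) exec_start@4 write@5
I4 mul r4: issue@5 deps=(None,0) exec_start@5 write@7
I5 add r1: issue@6 deps=(None,None) exec_start@6 write@8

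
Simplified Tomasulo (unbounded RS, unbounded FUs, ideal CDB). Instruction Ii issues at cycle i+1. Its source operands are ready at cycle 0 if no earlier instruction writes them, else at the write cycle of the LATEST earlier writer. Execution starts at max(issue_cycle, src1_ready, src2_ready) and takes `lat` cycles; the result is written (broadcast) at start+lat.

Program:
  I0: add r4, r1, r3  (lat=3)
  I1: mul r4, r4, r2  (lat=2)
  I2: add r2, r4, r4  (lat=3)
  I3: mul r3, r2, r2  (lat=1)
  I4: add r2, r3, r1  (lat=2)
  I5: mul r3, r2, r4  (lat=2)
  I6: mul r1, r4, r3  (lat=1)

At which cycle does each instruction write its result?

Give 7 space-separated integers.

I0 add r4: issue@1 deps=(None,None) exec_start@1 write@4
I1 mul r4: issue@2 deps=(0,None) exec_start@4 write@6
I2 add r2: issue@3 deps=(1,1) exec_start@6 write@9
I3 mul r3: issue@4 deps=(2,2) exec_start@9 write@10
I4 add r2: issue@5 deps=(3,None) exec_start@10 write@12
I5 mul r3: issue@6 deps=(4,1) exec_start@12 write@14
I6 mul r1: issue@7 deps=(1,5) exec_start@14 write@15

Answer: 4 6 9 10 12 14 15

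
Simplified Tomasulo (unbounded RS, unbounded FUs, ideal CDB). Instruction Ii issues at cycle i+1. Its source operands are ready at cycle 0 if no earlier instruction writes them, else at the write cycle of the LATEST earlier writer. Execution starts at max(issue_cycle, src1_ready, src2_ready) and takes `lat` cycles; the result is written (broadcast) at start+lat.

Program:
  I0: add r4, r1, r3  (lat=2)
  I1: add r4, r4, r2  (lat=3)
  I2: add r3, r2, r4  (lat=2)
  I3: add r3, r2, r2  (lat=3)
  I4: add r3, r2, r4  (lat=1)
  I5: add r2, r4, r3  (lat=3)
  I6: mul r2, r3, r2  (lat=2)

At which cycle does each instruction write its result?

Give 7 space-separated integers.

I0 add r4: issue@1 deps=(None,None) exec_start@1 write@3
I1 add r4: issue@2 deps=(0,None) exec_start@3 write@6
I2 add r3: issue@3 deps=(None,1) exec_start@6 write@8
I3 add r3: issue@4 deps=(None,None) exec_start@4 write@7
I4 add r3: issue@5 deps=(None,1) exec_start@6 write@7
I5 add r2: issue@6 deps=(1,4) exec_start@7 write@10
I6 mul r2: issue@7 deps=(4,5) exec_start@10 write@12

Answer: 3 6 8 7 7 10 12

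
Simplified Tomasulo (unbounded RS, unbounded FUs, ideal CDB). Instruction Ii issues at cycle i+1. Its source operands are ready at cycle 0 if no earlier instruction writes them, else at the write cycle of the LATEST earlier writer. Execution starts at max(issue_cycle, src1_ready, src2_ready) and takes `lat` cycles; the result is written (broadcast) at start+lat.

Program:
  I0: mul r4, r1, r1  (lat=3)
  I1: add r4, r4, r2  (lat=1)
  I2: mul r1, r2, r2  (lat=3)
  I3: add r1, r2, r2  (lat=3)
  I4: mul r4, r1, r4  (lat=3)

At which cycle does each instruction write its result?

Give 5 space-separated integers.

I0 mul r4: issue@1 deps=(None,None) exec_start@1 write@4
I1 add r4: issue@2 deps=(0,None) exec_start@4 write@5
I2 mul r1: issue@3 deps=(None,None) exec_start@3 write@6
I3 add r1: issue@4 deps=(None,None) exec_start@4 write@7
I4 mul r4: issue@5 deps=(3,1) exec_start@7 write@10

Answer: 4 5 6 7 10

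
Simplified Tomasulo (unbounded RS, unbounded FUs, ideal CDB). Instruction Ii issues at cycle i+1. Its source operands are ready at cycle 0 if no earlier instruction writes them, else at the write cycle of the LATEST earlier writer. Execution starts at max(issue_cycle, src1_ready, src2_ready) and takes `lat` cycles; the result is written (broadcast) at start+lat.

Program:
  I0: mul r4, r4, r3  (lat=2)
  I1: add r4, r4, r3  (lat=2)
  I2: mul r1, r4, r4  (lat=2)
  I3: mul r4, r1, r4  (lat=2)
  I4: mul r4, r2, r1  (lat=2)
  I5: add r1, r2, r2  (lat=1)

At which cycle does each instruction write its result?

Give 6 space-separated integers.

I0 mul r4: issue@1 deps=(None,None) exec_start@1 write@3
I1 add r4: issue@2 deps=(0,None) exec_start@3 write@5
I2 mul r1: issue@3 deps=(1,1) exec_start@5 write@7
I3 mul r4: issue@4 deps=(2,1) exec_start@7 write@9
I4 mul r4: issue@5 deps=(None,2) exec_start@7 write@9
I5 add r1: issue@6 deps=(None,None) exec_start@6 write@7

Answer: 3 5 7 9 9 7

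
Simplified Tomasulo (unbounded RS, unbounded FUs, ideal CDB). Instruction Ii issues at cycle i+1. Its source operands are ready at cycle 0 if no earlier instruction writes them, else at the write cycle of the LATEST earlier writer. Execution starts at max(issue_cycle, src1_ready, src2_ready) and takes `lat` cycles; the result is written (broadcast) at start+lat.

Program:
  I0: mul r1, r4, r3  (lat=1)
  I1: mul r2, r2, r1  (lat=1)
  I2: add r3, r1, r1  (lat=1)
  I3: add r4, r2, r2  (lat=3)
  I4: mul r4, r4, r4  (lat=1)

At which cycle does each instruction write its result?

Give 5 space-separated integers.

I0 mul r1: issue@1 deps=(None,None) exec_start@1 write@2
I1 mul r2: issue@2 deps=(None,0) exec_start@2 write@3
I2 add r3: issue@3 deps=(0,0) exec_start@3 write@4
I3 add r4: issue@4 deps=(1,1) exec_start@4 write@7
I4 mul r4: issue@5 deps=(3,3) exec_start@7 write@8

Answer: 2 3 4 7 8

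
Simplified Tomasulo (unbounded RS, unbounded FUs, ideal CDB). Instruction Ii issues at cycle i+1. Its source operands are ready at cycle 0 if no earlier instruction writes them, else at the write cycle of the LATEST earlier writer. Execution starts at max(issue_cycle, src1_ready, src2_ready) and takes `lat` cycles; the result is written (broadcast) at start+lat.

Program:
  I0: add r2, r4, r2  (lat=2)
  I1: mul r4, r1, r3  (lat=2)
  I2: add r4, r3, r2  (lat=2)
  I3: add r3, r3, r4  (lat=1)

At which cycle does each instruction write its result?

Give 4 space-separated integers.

Answer: 3 4 5 6

Derivation:
I0 add r2: issue@1 deps=(None,None) exec_start@1 write@3
I1 mul r4: issue@2 deps=(None,None) exec_start@2 write@4
I2 add r4: issue@3 deps=(None,0) exec_start@3 write@5
I3 add r3: issue@4 deps=(None,2) exec_start@5 write@6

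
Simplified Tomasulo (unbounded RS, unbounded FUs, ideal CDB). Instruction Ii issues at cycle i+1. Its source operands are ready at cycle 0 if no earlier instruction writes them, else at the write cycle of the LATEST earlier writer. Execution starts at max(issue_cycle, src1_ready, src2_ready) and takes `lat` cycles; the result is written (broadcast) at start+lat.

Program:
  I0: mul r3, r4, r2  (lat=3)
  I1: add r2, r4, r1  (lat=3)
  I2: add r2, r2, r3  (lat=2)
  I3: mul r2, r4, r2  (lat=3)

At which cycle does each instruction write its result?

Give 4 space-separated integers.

Answer: 4 5 7 10

Derivation:
I0 mul r3: issue@1 deps=(None,None) exec_start@1 write@4
I1 add r2: issue@2 deps=(None,None) exec_start@2 write@5
I2 add r2: issue@3 deps=(1,0) exec_start@5 write@7
I3 mul r2: issue@4 deps=(None,2) exec_start@7 write@10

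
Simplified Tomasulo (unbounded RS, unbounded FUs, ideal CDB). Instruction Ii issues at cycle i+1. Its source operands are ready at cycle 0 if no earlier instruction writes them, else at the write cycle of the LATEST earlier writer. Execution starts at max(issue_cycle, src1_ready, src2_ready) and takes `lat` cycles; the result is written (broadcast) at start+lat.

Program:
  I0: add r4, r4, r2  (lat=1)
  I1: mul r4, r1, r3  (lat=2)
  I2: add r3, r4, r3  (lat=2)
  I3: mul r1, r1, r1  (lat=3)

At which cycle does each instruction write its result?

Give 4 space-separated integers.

Answer: 2 4 6 7

Derivation:
I0 add r4: issue@1 deps=(None,None) exec_start@1 write@2
I1 mul r4: issue@2 deps=(None,None) exec_start@2 write@4
I2 add r3: issue@3 deps=(1,None) exec_start@4 write@6
I3 mul r1: issue@4 deps=(None,None) exec_start@4 write@7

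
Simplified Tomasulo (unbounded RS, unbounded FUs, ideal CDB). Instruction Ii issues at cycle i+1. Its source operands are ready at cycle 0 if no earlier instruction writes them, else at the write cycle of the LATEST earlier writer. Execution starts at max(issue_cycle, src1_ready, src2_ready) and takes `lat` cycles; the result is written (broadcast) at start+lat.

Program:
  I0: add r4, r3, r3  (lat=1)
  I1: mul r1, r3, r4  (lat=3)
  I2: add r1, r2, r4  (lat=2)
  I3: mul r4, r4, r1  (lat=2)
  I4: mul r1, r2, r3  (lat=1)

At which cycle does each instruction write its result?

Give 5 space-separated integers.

Answer: 2 5 5 7 6

Derivation:
I0 add r4: issue@1 deps=(None,None) exec_start@1 write@2
I1 mul r1: issue@2 deps=(None,0) exec_start@2 write@5
I2 add r1: issue@3 deps=(None,0) exec_start@3 write@5
I3 mul r4: issue@4 deps=(0,2) exec_start@5 write@7
I4 mul r1: issue@5 deps=(None,None) exec_start@5 write@6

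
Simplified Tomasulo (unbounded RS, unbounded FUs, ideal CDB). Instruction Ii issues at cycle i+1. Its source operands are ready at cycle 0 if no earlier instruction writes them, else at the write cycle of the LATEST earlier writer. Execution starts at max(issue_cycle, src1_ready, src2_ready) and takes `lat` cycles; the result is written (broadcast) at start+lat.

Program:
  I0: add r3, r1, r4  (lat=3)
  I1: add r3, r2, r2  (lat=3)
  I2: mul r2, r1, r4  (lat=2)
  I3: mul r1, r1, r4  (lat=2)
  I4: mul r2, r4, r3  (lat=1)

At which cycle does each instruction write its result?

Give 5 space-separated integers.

Answer: 4 5 5 6 6

Derivation:
I0 add r3: issue@1 deps=(None,None) exec_start@1 write@4
I1 add r3: issue@2 deps=(None,None) exec_start@2 write@5
I2 mul r2: issue@3 deps=(None,None) exec_start@3 write@5
I3 mul r1: issue@4 deps=(None,None) exec_start@4 write@6
I4 mul r2: issue@5 deps=(None,1) exec_start@5 write@6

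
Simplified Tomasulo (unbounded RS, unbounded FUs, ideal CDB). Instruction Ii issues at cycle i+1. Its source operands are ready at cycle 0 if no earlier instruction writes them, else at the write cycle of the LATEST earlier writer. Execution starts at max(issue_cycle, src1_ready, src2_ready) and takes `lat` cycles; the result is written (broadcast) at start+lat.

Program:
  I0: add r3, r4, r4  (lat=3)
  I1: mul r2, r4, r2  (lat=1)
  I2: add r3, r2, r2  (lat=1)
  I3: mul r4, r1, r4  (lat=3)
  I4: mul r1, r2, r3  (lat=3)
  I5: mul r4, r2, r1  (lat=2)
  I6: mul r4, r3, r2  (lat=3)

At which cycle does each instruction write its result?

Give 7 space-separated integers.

Answer: 4 3 4 7 8 10 10

Derivation:
I0 add r3: issue@1 deps=(None,None) exec_start@1 write@4
I1 mul r2: issue@2 deps=(None,None) exec_start@2 write@3
I2 add r3: issue@3 deps=(1,1) exec_start@3 write@4
I3 mul r4: issue@4 deps=(None,None) exec_start@4 write@7
I4 mul r1: issue@5 deps=(1,2) exec_start@5 write@8
I5 mul r4: issue@6 deps=(1,4) exec_start@8 write@10
I6 mul r4: issue@7 deps=(2,1) exec_start@7 write@10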